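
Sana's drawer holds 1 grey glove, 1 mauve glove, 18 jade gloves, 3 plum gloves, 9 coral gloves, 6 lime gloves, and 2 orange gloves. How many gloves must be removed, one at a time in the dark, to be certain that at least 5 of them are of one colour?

20

Put each drawn glove into a box by colour. The largest draw with every box below 5 takes min(count, 4) from each colour; colours with fewer than 4 contribute all they have.
Σ min(cᵢ, 4) = 1 + 1 + 4 + 3 + 4 + 4 + 2 = 19.
Draw number 19 + 1 = 20 must push one box to 5.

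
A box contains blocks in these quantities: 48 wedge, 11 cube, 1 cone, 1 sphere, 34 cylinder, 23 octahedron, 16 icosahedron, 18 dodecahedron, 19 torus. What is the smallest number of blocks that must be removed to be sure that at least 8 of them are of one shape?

52

An adversary could hand out at most 7 blocks per shape (cone, sphere run out sooner): 7 + 7 + 1 + 1 + 7 + 7 + 7 + 7 + 7 = 51 blocks and still no shape has 8.
Pigeonhole: one more block lands in a shape already at 7, so 52 draws are enough and 51 are not.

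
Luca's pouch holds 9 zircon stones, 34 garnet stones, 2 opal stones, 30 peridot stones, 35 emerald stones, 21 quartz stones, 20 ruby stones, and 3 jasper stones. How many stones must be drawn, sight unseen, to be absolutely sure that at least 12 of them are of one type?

By pigeonhole, put each drawn stone into a box by type. The largest draw with every box below 12 takes min(count, 11) from each type; types with fewer than 11 contribute all they have.
Σ min(cᵢ, 11) = 9 + 11 + 2 + 11 + 11 + 11 + 11 + 3 = 69.
Draw number 69 + 1 = 70 must push one box to 12.

70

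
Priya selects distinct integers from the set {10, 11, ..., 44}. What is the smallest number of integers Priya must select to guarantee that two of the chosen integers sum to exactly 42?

Two chosen integers sum to 42 exactly when both halves of some pair {x, 42−x} with 10 ≤ x ≤ 42−x ≤ 32 are chosen — 11 such pairs.
The remaining 13 elements (those with no distinct partner in range) can never complete a 42-sum, so the worst case takes all of them and one from each pair: 13 + 11 = 24.
By pigeonhole, the 25th integer has to be the second member of some pair, so 24 + 1 = 25.

25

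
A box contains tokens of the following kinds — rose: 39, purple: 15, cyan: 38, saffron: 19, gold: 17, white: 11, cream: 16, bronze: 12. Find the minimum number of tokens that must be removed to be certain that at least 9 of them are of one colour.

An adversary could hand out at most 8 tokens per colour: 8 + 8 + 8 + 8 + 8 + 8 + 8 + 8 = 64 tokens and still no colour has 9.
One more token lands in a colour already at 8, so 65 draws are enough and 64 are not.

65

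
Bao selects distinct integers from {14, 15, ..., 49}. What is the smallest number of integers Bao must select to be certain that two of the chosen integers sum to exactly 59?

Two chosen integers sum to 59 exactly when both halves of some pair {x, 59−x} with 14 ≤ x ≤ 59−x ≤ 45 are chosen — 16 such pairs.
The remaining 4 elements (those with no distinct partner in range) can never complete a 59-sum, so the worst case takes all of them and one from each pair: 4 + 16 = 20.
The 21st integer has to be the second member of some pair, so 20 + 1 = 21.

21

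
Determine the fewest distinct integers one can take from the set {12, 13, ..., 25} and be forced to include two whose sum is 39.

9

Two chosen integers sum to 39 exactly when both halves of some pair {x, 39−x} with 14 ≤ x ≤ 39−x ≤ 25 are chosen — 6 such pairs.
The remaining 2 elements (those with no distinct partner in range) can never complete a 39-sum, so the worst case takes all of them and one from each pair: 2 + 6 = 8.
Pigeonhole: the 9th integer has to be the second member of some pair, so 8 + 1 = 9.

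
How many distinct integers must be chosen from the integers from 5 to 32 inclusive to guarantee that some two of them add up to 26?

A set avoiding the sum 26 can contain at most one of each pair {x, 26−x}, plus the 12 elements whose complement lies outside the range or equal to its own complement.
The integers 13, …, 32 (20 of them) are such a set: any two sum to at least 13+14 = 27 > 26.
Any 21st integer completes one of the 8 pairs, so 21 choices force a sum of 26.

21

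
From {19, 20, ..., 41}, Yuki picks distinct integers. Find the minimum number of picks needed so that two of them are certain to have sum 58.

14

A set avoiding the sum 58 can contain at most one of each pair {x, 58−x}, plus the 3 elements whose complement lies outside the range or equal to its own complement.
The integers 29, …, 41 (13 of them) are such a set: any two sum to at least 29+30 = 59 > 58.
By pigeonhole, any 14th integer completes one of the 10 pairs, so 14 choices force a sum of 58.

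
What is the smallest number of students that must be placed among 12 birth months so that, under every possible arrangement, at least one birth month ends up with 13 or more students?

145

With 144 students one could put exactly 12 in each of the 12 birth months, and no birth month would reach 13.
By pigeonhole, one more student must land in a birth month that already has 12, giving it 13.
So 12 × 12 + 1 = 145 students are required.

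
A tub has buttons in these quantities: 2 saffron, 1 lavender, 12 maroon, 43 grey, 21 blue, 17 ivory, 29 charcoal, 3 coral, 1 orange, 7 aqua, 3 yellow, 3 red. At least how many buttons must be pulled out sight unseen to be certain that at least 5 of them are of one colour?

38

An adversary could hand out at most 4 buttons per colour (6 colours run out sooner): 2 + 1 + 4 + 4 + 4 + 4 + 4 + 3 + 1 + 4 + 3 + 3 = 37 buttons and still no colour has 5.
One more button lands in a colour already at 4, so 38 draws are enough and 37 are not.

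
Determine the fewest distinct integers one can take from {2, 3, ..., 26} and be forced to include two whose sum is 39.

19

Group the elements by complementary pair {x, 39−x}: {13,26}, {14,25}, {15,24}, …, giving 7 two-element pairs and 11 integers whose partner 39−x falls outside [2,26].
By pigeonhole, treating each of those 18 groups as a pigeonhole, one can pick one integer per group — 18 integers — with no two summing to 39.
The 19th integer lands in an occupied pair, forcing a sum of 39.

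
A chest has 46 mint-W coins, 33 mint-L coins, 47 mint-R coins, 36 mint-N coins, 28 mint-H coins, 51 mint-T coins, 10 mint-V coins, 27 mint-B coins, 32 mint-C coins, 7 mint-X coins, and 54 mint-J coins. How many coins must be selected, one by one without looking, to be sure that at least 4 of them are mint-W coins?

329

In the worst case for collecting mint-W coins, every non-mint-W coin comes out first.
There are 33 + 47 + 36 + 28 + 51 + 10 + 27 + 32 + 7 + 54 = 325 non-mint-W coins altogether.
After those, each further coin must be mint-W, so 325 + 4 = 329 draws guarantee 4 mint-W coins.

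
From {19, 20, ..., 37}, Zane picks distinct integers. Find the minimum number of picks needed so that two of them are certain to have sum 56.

11

Group the elements by complementary pair {x, 56−x}: {19,37}, {20,36}, {21,35}, …, giving 9 two-element pairs and the single value 28 (it cannot pair with itself since the integers are distinct).
By pigeonhole, treating each of those 10 groups as a pigeonhole, one can pick one integer per group — 10 integers — with no two summing to 56.
The 11th integer lands in an occupied pair, forcing a sum of 56.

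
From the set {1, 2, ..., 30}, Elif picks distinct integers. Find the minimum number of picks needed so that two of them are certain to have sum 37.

19

A set avoiding the sum 37 can contain at most one of each pair {x, 37−x}, plus the 6 elements whose complement lies outside the range.
The integers 1, …, 18 (18 of them) are such a set: any two sum to at least 1+2 = 3 and at most 17+18 = 35 < 37.
Pigeonhole: any 19th integer completes one of the 12 pairs, so 19 choices force a sum of 37.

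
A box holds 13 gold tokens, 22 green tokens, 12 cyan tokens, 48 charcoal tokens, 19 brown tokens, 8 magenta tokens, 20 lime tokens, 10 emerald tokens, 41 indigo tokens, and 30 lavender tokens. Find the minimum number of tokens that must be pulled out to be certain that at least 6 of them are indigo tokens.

188

In the worst case for collecting indigo tokens, every non-indigo token comes out first.
There are 13 + 22 + 12 + 48 + 19 + 8 + 20 + 10 + 30 = 182 non-indigo tokens altogether.
After those, each further token must be indigo, so 182 + 6 = 188 draws guarantee 6 indigo tokens.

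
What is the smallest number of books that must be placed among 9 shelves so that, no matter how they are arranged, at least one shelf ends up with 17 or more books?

145

With 144 books one could put exactly 16 in each of the 9 shelves, and no shelf would reach 17.
One more book must land in a shelf that already has 16, giving it 17.
So 9 × 16 + 1 = 145 books are required.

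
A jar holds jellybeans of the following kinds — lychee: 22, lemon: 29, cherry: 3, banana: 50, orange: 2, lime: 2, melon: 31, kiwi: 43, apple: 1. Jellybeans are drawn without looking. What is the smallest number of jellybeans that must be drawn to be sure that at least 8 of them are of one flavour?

44

An adversary could hand out at most 7 jellybeans per flavour (4 flavours run out sooner): 7 + 7 + 3 + 7 + 2 + 2 + 7 + 7 + 1 = 43 jellybeans and still no flavour has 8.
One more jellybean lands in a flavour already at 7, so 44 draws are enough and 43 are not.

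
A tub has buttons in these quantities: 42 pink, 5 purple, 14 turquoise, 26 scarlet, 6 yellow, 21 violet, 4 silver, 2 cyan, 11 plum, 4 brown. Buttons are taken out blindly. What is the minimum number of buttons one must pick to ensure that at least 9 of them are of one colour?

Put each drawn button into a box by colour. The largest draw with every box below 9 takes min(count, 8) from each colour; colours with fewer than 8 contribute all they have.
Σ min(cᵢ, 8) = 8 + 5 + 8 + 8 + 6 + 8 + 4 + 2 + 8 + 4 = 61.
Draw number 61 + 1 = 62 must push one box to 9.

62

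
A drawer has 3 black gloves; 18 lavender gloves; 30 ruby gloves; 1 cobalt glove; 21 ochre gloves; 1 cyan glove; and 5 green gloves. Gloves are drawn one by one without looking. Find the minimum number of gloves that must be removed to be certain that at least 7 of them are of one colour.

An adversary could hand out at most 6 gloves per colour (4 colours run out sooner): 3 + 6 + 6 + 1 + 6 + 1 + 5 = 28 gloves and still no colour has 7.
One more glove lands in a colour already at 6, so 29 draws are enough and 28 are not.

29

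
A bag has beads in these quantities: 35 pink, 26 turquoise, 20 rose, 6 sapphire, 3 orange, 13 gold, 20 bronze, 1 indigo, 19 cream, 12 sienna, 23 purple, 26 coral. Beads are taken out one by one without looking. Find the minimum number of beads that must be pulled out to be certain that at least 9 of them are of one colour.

83

The 12 colours are the holes; the beads drawn are the pigeons.
To avoid 9 of any one colour, the worst case takes at most 8 of each colour, or every bead of a colour that has fewer than 8.
That gives 8 + 8 + 8 + 6 + 3 + 8 + 8 + 1 + 8 + 8 + 8 + 8 = 82 beads with no colour reaching 9.
The next bead forces some colour to 9, so 82 + 1 = 83.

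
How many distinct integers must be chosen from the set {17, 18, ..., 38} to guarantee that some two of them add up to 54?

Two chosen integers sum to 54 exactly when both halves of some pair {x, 54−x} with 17 ≤ x ≤ 54−x ≤ 37 are chosen — 10 such pairs.
The remaining 2 elements (those with no distinct partner in range) can never complete a 54-sum, so the worst case takes all of them and one from each pair: 2 + 10 = 12.
By pigeonhole, the 13th integer has to be the second member of some pair, so 12 + 1 = 13.

13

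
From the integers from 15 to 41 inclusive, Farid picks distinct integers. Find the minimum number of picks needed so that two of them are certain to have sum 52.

17

A set avoiding the sum 52 can contain at most one of each pair {x, 52−x}, plus the 5 elements whose complement lies outside the range or equal to its own complement.
The integers 26, …, 41 (16 of them) are such a set: any two sum to at least 26+27 = 53 > 52.
By the pigeonhole principle, any 17th integer completes one of the 11 pairs, so 17 choices force a sum of 52.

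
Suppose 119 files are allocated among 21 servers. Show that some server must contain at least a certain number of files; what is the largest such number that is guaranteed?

6

Pigeonhole: the 21 servers are the holes and the 119 files are the pigeons.
If every server held at most 5 files, the total would be at most 21 × 5 = 105, which is less than 119.
So some server holds at least ⌈119/21⌉ = 6 files.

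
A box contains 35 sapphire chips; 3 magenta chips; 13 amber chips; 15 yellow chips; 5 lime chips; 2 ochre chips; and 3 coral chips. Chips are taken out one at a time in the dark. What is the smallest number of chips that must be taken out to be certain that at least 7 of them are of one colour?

32

An adversary could hand out at most 6 chips per colour (4 colours run out sooner): 6 + 3 + 6 + 6 + 5 + 2 + 3 = 31 chips and still no colour has 7.
One more chip lands in a colour already at 6, so 32 draws are enough and 31 are not.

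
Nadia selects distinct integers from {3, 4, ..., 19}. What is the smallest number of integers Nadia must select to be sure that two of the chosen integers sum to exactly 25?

A set avoiding the sum 25 can contain at most one of each pair {x, 25−x}, plus the 3 elements whose complement lies outside the range.
The integers 3, …, 12 (10 of them) are such a set: any two sum to at least 3+4 = 7 and at most 11+12 = 23 < 25.
Any 11th integer completes one of the 7 pairs, so 11 choices force a sum of 25.

11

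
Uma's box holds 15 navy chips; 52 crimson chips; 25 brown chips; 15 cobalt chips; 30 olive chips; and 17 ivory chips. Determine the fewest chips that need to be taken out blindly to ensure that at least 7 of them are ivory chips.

In the worst case for collecting ivory chips, every non-ivory chip comes out first.
There are 15 + 52 + 25 + 15 + 30 = 137 non-ivory chips altogether.
After those, each further chip must be ivory, so 137 + 7 = 144 draws guarantee 7 ivory chips.

144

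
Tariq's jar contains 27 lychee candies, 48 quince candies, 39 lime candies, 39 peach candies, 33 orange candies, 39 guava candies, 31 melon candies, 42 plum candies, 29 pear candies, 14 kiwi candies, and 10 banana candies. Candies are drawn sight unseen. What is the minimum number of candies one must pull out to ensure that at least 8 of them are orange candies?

326

In the worst case for collecting orange candies, every non-orange candy comes out first.
There are 27 + 48 + 39 + 39 + 39 + 31 + 42 + 29 + 14 + 10 = 318 non-orange candies altogether.
After those, each further candy must be orange, so 318 + 8 = 326 draws guarantee 8 orange candies.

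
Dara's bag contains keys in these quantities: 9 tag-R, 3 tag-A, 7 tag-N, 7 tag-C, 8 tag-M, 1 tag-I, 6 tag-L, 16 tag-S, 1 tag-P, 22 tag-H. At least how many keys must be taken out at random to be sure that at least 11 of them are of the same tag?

63

An adversary could hand out at most 10 keys per tag (8 tags run out sooner): 9 + 3 + 7 + 7 + 8 + 1 + 6 + 10 + 1 + 10 = 62 keys and still no tag has 11.
Pigeonhole: one more key lands in a tag already at 10, so 63 draws are enough and 62 are not.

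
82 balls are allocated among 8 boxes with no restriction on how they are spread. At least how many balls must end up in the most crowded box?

11

Pigeonhole: the 8 boxes are the holes and the 82 balls are the pigeons.
If every box held at most 10 balls, the total would be at most 8 × 10 = 80, which is less than 82.
So some box holds at least ⌈82/8⌉ = 11 balls.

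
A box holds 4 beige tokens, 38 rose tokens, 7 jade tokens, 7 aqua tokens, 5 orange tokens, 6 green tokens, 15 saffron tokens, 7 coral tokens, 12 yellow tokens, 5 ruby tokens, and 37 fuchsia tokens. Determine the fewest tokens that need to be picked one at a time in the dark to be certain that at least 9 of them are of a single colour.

74

An adversary could hand out at most 8 tokens per colour (7 colours run out sooner): 4 + 8 + 7 + 7 + 5 + 6 + 8 + 7 + 8 + 5 + 8 = 73 tokens and still no colour has 9.
One more token lands in a colour already at 8, so 74 draws are enough and 73 are not.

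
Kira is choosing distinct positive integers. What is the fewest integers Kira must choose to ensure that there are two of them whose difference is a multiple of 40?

Integers whose pairwise differences are multiples of 40 are exactly those sharing a remainder mod 40. The 40 residue classes mod 40 are the pigeonholes.
With 40 integers one could put 1 in each residue class and have no class reach 2.
The 41st integer pushes some class to 2, so 40·1 + 1 = 41.

41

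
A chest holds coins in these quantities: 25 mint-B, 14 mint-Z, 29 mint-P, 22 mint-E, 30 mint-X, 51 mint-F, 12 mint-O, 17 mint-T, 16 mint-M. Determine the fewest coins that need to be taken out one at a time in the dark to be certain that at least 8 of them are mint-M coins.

208

In the worst case for collecting mint-M coins, every non-mint-M coin comes out first.
There are 25 + 14 + 29 + 22 + 30 + 51 + 12 + 17 = 200 non-mint-M coins altogether.
After those, each further coin must be mint-M, so 200 + 8 = 208 draws guarantee 8 mint-M coins.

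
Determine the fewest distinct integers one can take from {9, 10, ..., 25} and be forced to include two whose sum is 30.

Group the elements by complementary pair {x, 30−x}: {9,21}, {10,20}, {11,19}, …, giving 6 two-element pairs, the single value 15 (it cannot pair with itself since the integers are distinct), and 4 integers whose partner 30−x falls outside [9,25].
Pigeonhole: treating each of those 11 groups as a pigeonhole, one can pick one integer per group — 11 integers — with no two summing to 30.
The 12th integer lands in an occupied pair, forcing a sum of 30.

12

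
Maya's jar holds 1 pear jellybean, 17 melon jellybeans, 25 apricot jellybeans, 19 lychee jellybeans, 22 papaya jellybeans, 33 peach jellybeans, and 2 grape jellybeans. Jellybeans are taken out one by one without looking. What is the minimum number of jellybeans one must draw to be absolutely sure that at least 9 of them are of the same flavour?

44

Put each drawn jellybean into a box by flavour. The largest draw with every box below 9 takes min(count, 8) from each flavour; flavours with fewer than 8 contribute all they have.
Σ min(cᵢ, 8) = 1 + 8 + 8 + 8 + 8 + 8 + 2 = 43.
Draw number 43 + 1 = 44 must push one box to 9.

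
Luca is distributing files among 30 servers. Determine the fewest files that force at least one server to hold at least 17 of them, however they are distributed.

481

With 480 files one could put exactly 16 in each of the 30 servers, and no server would reach 17.
One more file must land in a server that already has 16, giving it 17.
So 30 × 16 + 1 = 481 files are required.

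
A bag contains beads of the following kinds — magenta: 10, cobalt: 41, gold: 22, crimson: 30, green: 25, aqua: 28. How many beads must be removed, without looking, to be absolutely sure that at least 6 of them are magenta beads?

In the worst case for collecting magenta beads, every non-magenta bead comes out first.
There are 41 + 22 + 30 + 25 + 28 = 146 non-magenta beads altogether.
After those, each further bead must be magenta, so 146 + 6 = 152 draws guarantee 6 magenta beads.

152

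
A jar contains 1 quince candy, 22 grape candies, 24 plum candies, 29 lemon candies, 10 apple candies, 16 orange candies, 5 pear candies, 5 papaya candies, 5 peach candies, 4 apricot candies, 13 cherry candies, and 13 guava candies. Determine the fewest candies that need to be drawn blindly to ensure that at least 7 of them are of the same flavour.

63

Put each drawn candy into a box by flavour. The largest draw with every box below 7 takes min(count, 6) from each flavour; flavours with fewer than 6 contribute all they have.
Σ min(cᵢ, 6) = 1 + 6 + 6 + 6 + 6 + 6 + 5 + 5 + 5 + 4 + 6 + 6 = 62.
Draw number 62 + 1 = 63 must push one box to 7.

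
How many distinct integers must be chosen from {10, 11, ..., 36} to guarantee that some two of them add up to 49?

Two chosen integers sum to 49 exactly when both halves of some pair {x, 49−x} with 13 ≤ x ≤ 49−x ≤ 36 are chosen — 12 such pairs.
The remaining 3 elements (those with no distinct partner in range) can never complete a 49-sum, so the worst case takes all of them and one from each pair: 3 + 12 = 15.
The 16th integer has to be the second member of some pair, so 15 + 1 = 16.

16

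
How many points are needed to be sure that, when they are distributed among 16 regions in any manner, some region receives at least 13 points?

With 192 points one could put exactly 12 in each of the 16 regions, and no region would reach 13.
By pigeonhole, one more point must land in a region that already has 12, giving it 13.
So 16 × 12 + 1 = 193 points are required.

193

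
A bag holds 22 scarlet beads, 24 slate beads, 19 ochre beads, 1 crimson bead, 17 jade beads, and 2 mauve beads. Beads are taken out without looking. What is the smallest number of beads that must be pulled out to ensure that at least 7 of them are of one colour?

28

By pigeonhole, put each drawn bead into a box by colour. The largest draw with every box below 7 takes min(count, 6) from each colour; colours with fewer than 6 contribute all they have.
Σ min(cᵢ, 6) = 6 + 6 + 6 + 1 + 6 + 2 = 27.
Draw number 27 + 1 = 28 must push one box to 7.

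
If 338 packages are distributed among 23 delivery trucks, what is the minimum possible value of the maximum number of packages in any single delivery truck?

15

The 23 delivery trucks are the holes and the 338 packages are the pigeons.
If every delivery truck held at most 14 packages, the total would be at most 23 × 14 = 322, which is less than 338.
So some delivery truck holds at least ⌈338/23⌉ = 15 packages.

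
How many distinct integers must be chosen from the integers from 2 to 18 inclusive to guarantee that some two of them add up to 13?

A set avoiding the sum 13 can contain at most one of each pair {x, 13−x}, plus the 7 elements whose complement lies outside the range.
The integers 7, …, 18 (12 of them) are such a set: any two sum to at least 7+8 = 15 > 13.
By pigeonhole, any 13th integer completes one of the 5 pairs, so 13 choices force a sum of 13.

13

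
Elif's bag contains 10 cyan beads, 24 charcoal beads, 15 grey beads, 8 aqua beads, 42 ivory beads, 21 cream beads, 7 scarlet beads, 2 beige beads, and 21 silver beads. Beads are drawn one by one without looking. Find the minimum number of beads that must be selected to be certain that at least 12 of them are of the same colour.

By pigeonhole, the 9 colours are the holes; the beads drawn are the pigeons.
To avoid 12 of any one colour, the worst case takes at most 11 of each colour, or every bead of a colour that has fewer than 11.
That gives 10 + 11 + 11 + 8 + 11 + 11 + 7 + 2 + 11 = 82 beads with no colour reaching 12.
The next bead forces some colour to 12, so 82 + 1 = 83.

83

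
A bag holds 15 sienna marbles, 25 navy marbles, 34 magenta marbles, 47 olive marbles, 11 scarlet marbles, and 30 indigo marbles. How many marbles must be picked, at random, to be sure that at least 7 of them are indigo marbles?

In the worst case for collecting indigo marbles, every non-indigo marble comes out first.
There are 15 + 25 + 34 + 47 + 11 = 132 non-indigo marbles altogether.
After those, each further marble must be indigo, so 132 + 7 = 139 draws guarantee 7 indigo marbles.

139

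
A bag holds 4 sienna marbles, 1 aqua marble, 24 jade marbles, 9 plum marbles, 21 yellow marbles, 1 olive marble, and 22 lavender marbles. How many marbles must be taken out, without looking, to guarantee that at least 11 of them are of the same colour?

An adversary could hand out at most 10 marbles per colour (4 colours run out sooner): 4 + 1 + 10 + 9 + 10 + 1 + 10 = 45 marbles and still no colour has 11.
By pigeonhole, one more marble lands in a colour already at 10, so 46 draws are enough and 45 are not.

46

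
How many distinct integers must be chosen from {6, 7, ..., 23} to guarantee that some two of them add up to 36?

A set avoiding the sum 36 can contain at most one of each pair {x, 36−x}, plus the 8 elements whose complement lies outside the range or equal to its own complement.
The integers 6, …, 18 (13 of them) are such a set: any two sum to at least 6+7 = 13 and at most 17+18 = 35 < 36.
By pigeonhole, any 14th integer completes one of the 5 pairs, so 14 choices force a sum of 36.

14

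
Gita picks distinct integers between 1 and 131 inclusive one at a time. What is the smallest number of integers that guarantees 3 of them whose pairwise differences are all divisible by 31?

63

Integers whose pairwise differences are multiples of 31 are exactly those sharing a remainder mod 31. Pigeonhole: the 31 residue classes mod 31 are the pigeonholes.
With 62 integers one could put 2 in each residue class and have no class reach 3.
The 63rd integer pushes some class to 3, so 31·2 + 1 = 63.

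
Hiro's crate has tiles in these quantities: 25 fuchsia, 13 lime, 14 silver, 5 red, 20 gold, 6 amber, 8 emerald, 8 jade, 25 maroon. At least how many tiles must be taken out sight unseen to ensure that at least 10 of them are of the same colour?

The 9 colours are the holes; the tiles drawn are the pigeons.
To avoid 10 of any one colour, the worst case takes at most 9 of each colour, or every tile of a colour that has fewer than 9.
That gives 9 + 9 + 9 + 5 + 9 + 6 + 8 + 8 + 9 = 72 tiles with no colour reaching 10.
The next tile forces some colour to 10, so 72 + 1 = 73.

73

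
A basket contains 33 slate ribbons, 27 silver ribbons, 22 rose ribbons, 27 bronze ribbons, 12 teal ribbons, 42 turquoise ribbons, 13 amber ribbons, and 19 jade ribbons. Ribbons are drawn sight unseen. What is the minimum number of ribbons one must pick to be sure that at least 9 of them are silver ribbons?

In the worst case for collecting silver ribbons, every non-silver ribbon comes out first.
There are 33 + 22 + 27 + 12 + 42 + 13 + 19 = 168 non-silver ribbons altogether.
After those, each further ribbon must be silver, so 168 + 9 = 177 draws guarantee 9 silver ribbons.

177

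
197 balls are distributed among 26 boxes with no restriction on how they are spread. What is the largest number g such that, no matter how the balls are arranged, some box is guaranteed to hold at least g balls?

8

By pigeonhole, the 26 boxes are the holes and the 197 balls are the pigeons.
If every box held at most 7 balls, the total would be at most 26 × 7 = 182, which is less than 197.
So some box holds at least ⌈197/26⌉ = 8 balls.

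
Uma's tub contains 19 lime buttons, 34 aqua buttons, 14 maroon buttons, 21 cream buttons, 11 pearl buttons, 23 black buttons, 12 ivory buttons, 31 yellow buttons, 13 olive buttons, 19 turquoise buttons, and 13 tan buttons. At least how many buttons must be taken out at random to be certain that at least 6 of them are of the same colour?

By the pigeonhole principle, the 11 colours are the holes; the buttons drawn are the pigeons.
To avoid 6 of any one colour, the worst case takes at most 5 of each colour.
That gives 5 + 5 + 5 + 5 + 5 + 5 + 5 + 5 + 5 + 5 + 5 = 55 buttons with no colour reaching 6.
The next button forces some colour to 6, so 55 + 1 = 56.

56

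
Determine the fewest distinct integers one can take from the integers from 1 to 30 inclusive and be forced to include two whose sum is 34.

Group the elements by complementary pair {x, 34−x}: {4,30}, {5,29}, {6,28}, …, giving 13 two-element pairs; the single value 17 (it cannot pair with itself since the integers are distinct); and 3 integers whose partner 34−x falls outside [1,30].
Pigeonhole: treating each of those 17 groups as a pigeonhole, one can pick one integer per group — 17 integers — with no two summing to 34.
The 18th integer lands in an occupied pair, forcing a sum of 34.

18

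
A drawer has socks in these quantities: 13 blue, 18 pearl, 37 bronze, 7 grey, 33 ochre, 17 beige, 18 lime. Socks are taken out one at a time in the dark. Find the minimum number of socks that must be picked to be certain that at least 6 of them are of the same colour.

An adversary could hand out at most 5 socks per colour: 5 + 5 + 5 + 5 + 5 + 5 + 5 = 35 socks and still no colour has 6.
By pigeonhole, one more sock lands in a colour already at 5, so 36 draws are enough and 35 are not.

36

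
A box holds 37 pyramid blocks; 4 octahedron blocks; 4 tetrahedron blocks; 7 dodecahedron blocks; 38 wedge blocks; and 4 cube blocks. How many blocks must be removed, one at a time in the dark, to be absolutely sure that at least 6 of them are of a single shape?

28

Put each drawn block into a box by shape. The largest draw with every box below 6 takes min(count, 5) from each shape; shapes with fewer than 5 contribute all they have.
Σ min(cᵢ, 5) = 5 + 4 + 4 + 5 + 5 + 4 = 27.
Draw number 27 + 1 = 28 must push one box to 6.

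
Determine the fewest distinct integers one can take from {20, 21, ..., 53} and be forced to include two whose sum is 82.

A set avoiding the sum 82 can contain at most one of each pair {x, 82−x}, plus the 10 elements whose complement lies outside the range or equal to its own complement.
The integers 20, …, 41 (22 of them) are such a set: any two sum to at least 20+21 = 41 and at most 40+41 = 81 < 82.
Any 23rd integer completes one of the 12 pairs, so 23 choices force a sum of 82.

23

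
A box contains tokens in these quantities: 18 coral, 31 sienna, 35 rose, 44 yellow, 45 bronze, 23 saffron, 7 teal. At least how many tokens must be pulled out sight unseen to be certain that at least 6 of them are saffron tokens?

186

In the worst case for collecting saffron tokens, every non-saffron token comes out first.
There are 18 + 31 + 35 + 44 + 45 + 7 = 180 non-saffron tokens altogether.
After those, each further token must be saffron, so 180 + 6 = 186 draws guarantee 6 saffron tokens.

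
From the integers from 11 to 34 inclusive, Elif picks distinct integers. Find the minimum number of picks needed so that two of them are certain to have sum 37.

Two chosen integers sum to 37 exactly when both halves of some pair {x, 37−x} with 11 ≤ x ≤ 37−x ≤ 26 are chosen — 8 such pairs.
The remaining 8 elements (those with no distinct partner in range) can never complete a 37-sum, so the worst case takes all of them and one from each pair: 8 + 8 = 16.
The 17th integer has to be the second member of some pair, so 16 + 1 = 17.

17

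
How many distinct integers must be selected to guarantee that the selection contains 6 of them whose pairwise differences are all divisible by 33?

Integers whose pairwise differences are multiples of 33 are exactly those sharing a remainder mod 33. The 33 residue classes mod 33 are the pigeonholes.
With 165 integers one could put 5 in each residue class and have no class reach 6.
The 166th integer pushes some class to 6, so 33·5 + 1 = 166.

166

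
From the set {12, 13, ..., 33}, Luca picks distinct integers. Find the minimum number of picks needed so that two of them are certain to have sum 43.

13

Two chosen integers sum to 43 exactly when both halves of some pair {x, 43−x} with 12 ≤ x ≤ 43−x ≤ 31 are chosen — 10 such pairs.
The remaining 2 elements (those with no distinct partner in range) can never complete a 43-sum, so the worst case takes all of them and one from each pair: 2 + 10 = 12.
The 13th integer has to be the second member of some pair, so 12 + 1 = 13.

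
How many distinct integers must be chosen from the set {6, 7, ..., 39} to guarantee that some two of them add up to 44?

A set avoiding the sum 44 can contain at most one of each pair {x, 44−x}, plus the 2 elements whose complement lies outside the range or equal to its own complement.
The integers 22, …, 39 (18 of them) are such a set: any two sum to at least 22+23 = 45 > 44.
By pigeonhole, any 19th integer completes one of the 16 pairs, so 19 choices force a sum of 44.

19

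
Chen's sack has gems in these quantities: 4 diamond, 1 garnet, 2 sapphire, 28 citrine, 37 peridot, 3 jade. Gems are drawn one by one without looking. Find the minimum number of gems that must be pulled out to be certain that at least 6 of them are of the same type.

By pigeonhole, the 6 types are the holes; the gems drawn are the pigeons.
To avoid 6 of any one type, the worst case takes at most 5 of each type, or every gem of a type that has fewer than 5.
That gives 4 + 1 + 2 + 5 + 5 + 3 = 20 gems with no type reaching 6.
The next gem forces some type to 6, so 20 + 1 = 21.

21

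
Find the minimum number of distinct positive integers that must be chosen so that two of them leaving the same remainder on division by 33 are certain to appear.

34

By pigeonhole, the 33 residue classes mod 33 are the pigeonholes.
With 33 integers one could put 1 in each residue class and have no class reach 2.
The 34th integer pushes some class to 2, so 33·1 + 1 = 34.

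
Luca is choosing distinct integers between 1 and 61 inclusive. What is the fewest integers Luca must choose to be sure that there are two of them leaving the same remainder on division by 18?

Pigeonhole: the 18 residue classes mod 18 are the pigeonholes.
With 18 integers one could put 1 in each residue class and have no class reach 2.
The 19th integer pushes some class to 2, so 18·1 + 1 = 19.

19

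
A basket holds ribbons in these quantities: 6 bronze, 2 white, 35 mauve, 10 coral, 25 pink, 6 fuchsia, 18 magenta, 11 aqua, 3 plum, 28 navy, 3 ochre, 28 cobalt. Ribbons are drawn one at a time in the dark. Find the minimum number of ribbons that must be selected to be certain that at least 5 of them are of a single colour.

45

The 12 colours are the holes; the ribbons drawn are the pigeons.
To avoid 5 of any one colour, the worst case takes at most 4 of each colour, or every ribbon of a colour that has fewer than 4.
That gives 4 + 2 + 4 + 4 + 4 + 4 + 4 + 4 + 3 + 4 + 3 + 4 = 44 ribbons with no colour reaching 5.
The next ribbon forces some colour to 5, so 44 + 1 = 45.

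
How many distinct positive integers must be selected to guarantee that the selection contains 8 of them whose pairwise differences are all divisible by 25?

Integers whose pairwise differences are multiples of 25 are exactly those sharing a remainder mod 25. By the pigeonhole principle, the 25 residue classes mod 25 are the pigeonholes.
With 175 integers one could put 7 in each residue class and have no class reach 8.
The 176th integer pushes some class to 8, so 25·7 + 1 = 176.

176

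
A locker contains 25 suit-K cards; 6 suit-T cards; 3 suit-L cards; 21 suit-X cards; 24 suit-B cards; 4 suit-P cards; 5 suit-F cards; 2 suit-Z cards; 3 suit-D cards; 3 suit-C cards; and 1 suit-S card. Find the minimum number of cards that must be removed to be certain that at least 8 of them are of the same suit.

Pigeonhole: the 11 suits are the holes; the cards drawn are the pigeons.
To avoid 8 of any one suit, the worst case takes at most 7 of each suit, or every card of a suit that has fewer than 7.
That gives 7 + 6 + 3 + 7 + 7 + 4 + 5 + 2 + 3 + 3 + 1 = 48 cards with no suit reaching 8.
The next card forces some suit to 8, so 48 + 1 = 49.

49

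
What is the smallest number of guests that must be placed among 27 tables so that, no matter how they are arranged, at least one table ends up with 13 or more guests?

With 324 guests one could put exactly 12 in each of the 27 tables, and no table would reach 13.
By the pigeonhole principle, one more guest must land in a table that already has 12, giving it 13.
So 27 × 12 + 1 = 325 guests are required.

325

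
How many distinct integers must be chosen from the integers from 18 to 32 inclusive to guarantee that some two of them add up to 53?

A set avoiding the sum 53 can contain at most one of each pair {x, 53−x}, plus the 3 elements whose complement lies outside the range.
The integers 18, …, 26 (9 of them) are such a set: any two sum to at least 18+19 = 37 and at most 25+26 = 51 < 53.
Any 10th integer completes one of the 6 pairs, so 10 choices force a sum of 53.

10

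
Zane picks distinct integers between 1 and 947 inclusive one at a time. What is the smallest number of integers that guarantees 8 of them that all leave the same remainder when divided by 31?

218

The 31 residue classes mod 31 are the pigeonholes.
With 217 integers one could put 7 in each residue class and have no class reach 8.
The 218th integer pushes some class to 8, so 31·7 + 1 = 218.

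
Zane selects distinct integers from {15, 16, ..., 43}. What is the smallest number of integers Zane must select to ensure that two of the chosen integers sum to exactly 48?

Group the elements by complementary pair {x, 48−x}: {15,33}, {16,32}, {17,31}, …, giving 9 two-element pairs, the single value 24 (it cannot pair with itself since the integers are distinct), and 10 integers whose partner 48−x falls outside [15,43].
Treating each of those 20 groups as a pigeonhole, one can pick one integer per group — 20 integers — with no two summing to 48.
The 21st integer lands in an occupied pair, forcing a sum of 48.

21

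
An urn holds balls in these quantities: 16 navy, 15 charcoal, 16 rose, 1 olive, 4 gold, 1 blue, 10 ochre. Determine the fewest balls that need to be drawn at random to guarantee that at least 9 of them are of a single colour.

The 7 colours are the holes; the balls drawn are the pigeons.
To avoid 9 of any one colour, the worst case takes at most 8 of each colour, or every ball of a colour that has fewer than 8.
That gives 8 + 8 + 8 + 1 + 4 + 1 + 8 = 38 balls with no colour reaching 9.
The next ball forces some colour to 9, so 38 + 1 = 39.

39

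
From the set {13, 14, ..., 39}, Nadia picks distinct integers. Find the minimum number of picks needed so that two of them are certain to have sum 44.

Two chosen integers sum to 44 exactly when both halves of some pair {x, 44−x} with 13 ≤ x ≤ 44−x ≤ 31 are chosen — 9 such pairs.
The remaining 9 elements (those with no distinct partner in range) can never complete a 44-sum, so the worst case takes all of them and one from each pair: 9 + 9 = 18.
The 19th integer has to be the second member of some pair, so 18 + 1 = 19.

19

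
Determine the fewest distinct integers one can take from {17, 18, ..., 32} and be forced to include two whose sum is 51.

Two chosen integers sum to 51 exactly when both halves of some pair {x, 51−x} with 19 ≤ x ≤ 51−x ≤ 32 are chosen — 7 such pairs.
The remaining 2 elements (those with no distinct partner in range) can never complete a 51-sum, so the worst case takes all of them and one from each pair: 2 + 7 = 9.
The 10th integer has to be the second member of some pair, so 9 + 1 = 10.

10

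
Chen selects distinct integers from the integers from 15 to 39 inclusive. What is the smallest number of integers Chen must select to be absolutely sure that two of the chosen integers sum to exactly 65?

19

Group the elements by complementary pair {x, 65−x}: {26,39}, {27,38}, {28,37}, …, giving 7 two-element pairs and 11 integers whose partner 65−x falls outside [15,39].
Pigeonhole: treating each of those 18 groups as a pigeonhole, one can pick one integer per group — 18 integers — with no two summing to 65.
The 19th integer lands in an occupied pair, forcing a sum of 65.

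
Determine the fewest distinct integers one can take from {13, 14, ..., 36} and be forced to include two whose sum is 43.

16

Two chosen integers sum to 43 exactly when both halves of some pair {x, 43−x} with 13 ≤ x ≤ 43−x ≤ 30 are chosen — 9 such pairs.
The remaining 6 elements (those with no distinct partner in range) can never complete a 43-sum, so the worst case takes all of them and one from each pair: 6 + 9 = 15.
The 16th integer has to be the second member of some pair, so 15 + 1 = 16.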